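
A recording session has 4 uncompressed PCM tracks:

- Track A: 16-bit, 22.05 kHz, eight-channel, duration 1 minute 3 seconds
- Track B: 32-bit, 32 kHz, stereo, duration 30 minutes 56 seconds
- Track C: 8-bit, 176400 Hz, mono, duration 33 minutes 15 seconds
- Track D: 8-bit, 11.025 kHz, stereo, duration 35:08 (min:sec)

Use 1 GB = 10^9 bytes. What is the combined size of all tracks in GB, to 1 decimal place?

Track A: 1 minute 3 seconds = 63 s; 22,050 × 63 × 2 × 8 = 22,226,400 bytes.
Track B: 30 minutes 56 seconds = 1,856 s; 32,000 × 1,856 × 4 × 2 = 475,136,000 bytes.
Track C: 33 minutes 15 seconds = 1,995 s; 176,400 × 1,995 × 1 × 1 = 351,918,000 bytes.
Track D: 35:08 (min:sec) = 2,108 s; 11,025 × 2,108 × 1 × 2 = 46,481,400 bytes.
Total = 895,761,800 bytes = 0.9 GB.

0.9 GB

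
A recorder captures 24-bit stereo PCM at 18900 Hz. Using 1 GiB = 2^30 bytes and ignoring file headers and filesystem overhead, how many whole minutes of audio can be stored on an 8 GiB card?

Uncompressed byte rate = 18,900 × 3 × 2 = 113,400 bytes/s.
Capacity = 8 × 1,073,741,824 = 8,589,934,592 bytes.
8,589,934,592 / 113,400 ≈ 75748.98 s → 1,262 minutes.

1,262 minutes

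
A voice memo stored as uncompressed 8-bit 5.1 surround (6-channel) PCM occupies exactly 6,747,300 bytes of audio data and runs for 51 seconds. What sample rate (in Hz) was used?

22,050 Hz

Bytes = sample_rate × seconds × bytes_per_sample × channels.
sample_rate = 6,747,300 / (51 × 1 × 6) = 6,747,300 / 306 = 22,050 Hz.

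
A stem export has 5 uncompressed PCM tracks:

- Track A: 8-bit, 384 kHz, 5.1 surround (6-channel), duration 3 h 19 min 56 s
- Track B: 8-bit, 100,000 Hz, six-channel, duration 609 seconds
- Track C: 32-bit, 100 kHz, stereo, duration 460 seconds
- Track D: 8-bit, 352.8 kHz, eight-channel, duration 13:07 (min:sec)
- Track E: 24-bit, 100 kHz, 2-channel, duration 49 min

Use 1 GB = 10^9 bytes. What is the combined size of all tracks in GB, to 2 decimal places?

32.36 GB

Track A: 3 h 19 min 56 s = 11,996 s; 384,000 × 11,996 × 1 × 6 = 27,638,784,000 bytes.
Track B: 100,000 × 609 × 1 × 6 = 365,400,000 bytes.
Track C: 100,000 × 460 × 4 × 2 = 368,000,000 bytes.
Track D: 13:07 (min:sec) = 787 s; 352,800 × 787 × 1 × 8 = 2,221,228,800 bytes.
Track E: 49 min = 2,940 s; 100,000 × 2,940 × 3 × 2 = 1,764,000,000 bytes.
Total = 32,357,412,800 bytes = 32.36 GB.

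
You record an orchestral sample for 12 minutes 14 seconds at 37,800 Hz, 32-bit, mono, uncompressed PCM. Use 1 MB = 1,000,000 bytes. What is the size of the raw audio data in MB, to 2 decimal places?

Duration = 12 minutes 14 seconds = 734 s.
Bytes = 37,800 samples/s × 734 s × 4 bytes/sample × 1 ch = 110,980,800 bytes.
110,980,800 / 1,000,000 = 110.98 MB.

110.98 MB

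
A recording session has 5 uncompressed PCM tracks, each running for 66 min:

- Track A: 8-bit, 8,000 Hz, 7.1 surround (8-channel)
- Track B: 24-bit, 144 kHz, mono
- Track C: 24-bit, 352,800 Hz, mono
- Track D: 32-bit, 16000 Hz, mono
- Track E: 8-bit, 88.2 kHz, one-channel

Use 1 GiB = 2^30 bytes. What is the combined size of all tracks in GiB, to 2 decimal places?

66 min = 3,960 s.
Track A: 8,000 × 3,960 × 1 × 8 = 253,440,000 bytes.
Track B: 144,000 × 3,960 × 3 × 1 = 1,710,720,000 bytes.
Track C: 352,800 × 3,960 × 3 × 1 = 4,191,264,000 bytes.
Track D: 16,000 × 3,960 × 4 × 1 = 253,440,000 bytes.
Track E: 88,200 × 3,960 × 1 × 1 = 349,272,000 bytes.
Total = 6,758,136,000 bytes = 6.29 GiB.

6.29 GiB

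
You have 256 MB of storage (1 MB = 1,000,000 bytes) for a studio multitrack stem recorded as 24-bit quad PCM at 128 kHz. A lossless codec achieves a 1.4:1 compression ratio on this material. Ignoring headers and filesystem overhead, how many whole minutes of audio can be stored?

Uncompressed byte rate = 128,000 × 3 × 4 = 1,536,000 bytes/s.
After 1.4:1 compression, effective rate ≈ 1097142.86 bytes/s.
Capacity = 256 × 1,000,000 = 256,000,000 bytes.
256,000,000 / effective rate ≈ 233.33 s → 3 minutes.

3 minutes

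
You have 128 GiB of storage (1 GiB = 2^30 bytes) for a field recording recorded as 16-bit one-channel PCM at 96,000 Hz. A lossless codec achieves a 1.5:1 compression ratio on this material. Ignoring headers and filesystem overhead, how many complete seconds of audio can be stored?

1,073,741 seconds

Uncompressed byte rate = 96,000 × 2 × 1 = 192,000 bytes/s.
After 1.5:1 compression, effective rate ≈ 128000 bytes/s.
Capacity = 128 × 1,073,741,824 = 137,438,953,472 bytes.
137,438,953,472 / effective rate ≈ 1073741.82 s → 1,073,741 seconds.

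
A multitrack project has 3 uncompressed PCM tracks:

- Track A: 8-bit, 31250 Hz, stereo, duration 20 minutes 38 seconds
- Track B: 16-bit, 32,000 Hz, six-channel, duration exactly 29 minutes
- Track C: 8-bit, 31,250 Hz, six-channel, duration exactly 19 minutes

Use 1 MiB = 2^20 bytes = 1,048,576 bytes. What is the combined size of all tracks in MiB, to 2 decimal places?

914.85 MiB

Track A: 20 minutes 38 seconds = 1,238 s; 31,250 × 1,238 × 1 × 2 = 77,375,000 bytes.
Track B: exactly 29 minutes = 1,740 s; 32,000 × 1,740 × 2 × 6 = 668,160,000 bytes.
Track C: exactly 19 minutes = 1,140 s; 31,250 × 1,140 × 1 × 6 = 213,750,000 bytes.
Total = 959,285,000 bytes = 914.85 MiB.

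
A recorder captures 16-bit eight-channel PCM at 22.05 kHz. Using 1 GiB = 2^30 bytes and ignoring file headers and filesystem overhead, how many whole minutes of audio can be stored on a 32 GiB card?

Uncompressed byte rate = 22,050 × 2 × 8 = 352,800 bytes/s.
Capacity = 32 × 1,073,741,824 = 34,359,738,368 bytes.
34,359,738,368 / 352,800 ≈ 97391.55 s → 1,623 minutes.

1,623 minutes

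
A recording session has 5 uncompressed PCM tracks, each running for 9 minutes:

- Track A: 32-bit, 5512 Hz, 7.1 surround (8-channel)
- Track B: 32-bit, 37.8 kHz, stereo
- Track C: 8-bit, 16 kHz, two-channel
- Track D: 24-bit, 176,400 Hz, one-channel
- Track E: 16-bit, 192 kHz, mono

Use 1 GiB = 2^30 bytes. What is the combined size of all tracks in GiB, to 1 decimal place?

0.7 GiB

9 minutes = 540 s.
Track A: 5,512 × 540 × 4 × 8 = 95,247,360 bytes.
Track B: 37,800 × 540 × 4 × 2 = 163,296,000 bytes.
Track C: 16,000 × 540 × 1 × 2 = 17,280,000 bytes.
Track D: 176,400 × 540 × 3 × 1 = 285,768,000 bytes.
Track E: 192,000 × 540 × 2 × 1 = 207,360,000 bytes.
Total = 768,951,360 bytes = 0.7 GiB.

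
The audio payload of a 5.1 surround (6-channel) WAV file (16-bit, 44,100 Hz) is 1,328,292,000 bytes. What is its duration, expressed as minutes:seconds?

41:50

Byte rate = 44,100 × 2 × 6 = 529,200 bytes/s.
Duration = 1,328,292,000 / 529,200 = 2,510 s.
2,510 s = 41:50.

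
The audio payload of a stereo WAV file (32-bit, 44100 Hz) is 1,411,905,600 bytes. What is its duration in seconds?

Byte rate = 44,100 × 4 × 2 = 352,800 bytes/s.
Duration = 1,411,905,600 / 352,800 = 4,002 s.

4,002 seconds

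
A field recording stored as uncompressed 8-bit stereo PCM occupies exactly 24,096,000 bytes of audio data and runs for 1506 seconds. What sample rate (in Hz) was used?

Bytes = sample_rate × seconds × bytes_per_sample × channels.
sample_rate = 24,096,000 / (1,506 × 1 × 2) = 24,096,000 / 3,012 = 8,000 Hz.

8,000 Hz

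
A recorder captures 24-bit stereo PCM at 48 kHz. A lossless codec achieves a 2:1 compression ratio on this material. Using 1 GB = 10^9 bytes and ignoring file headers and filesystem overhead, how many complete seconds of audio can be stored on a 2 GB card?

13,888 seconds

Uncompressed byte rate = 48,000 × 3 × 2 = 288,000 bytes/s.
After 2:1 compression, effective rate ≈ 144000 bytes/s.
Capacity = 2 × 1,000,000,000 = 2,000,000,000 bytes.
2,000,000,000 / effective rate ≈ 13888.89 s → 13,888 seconds.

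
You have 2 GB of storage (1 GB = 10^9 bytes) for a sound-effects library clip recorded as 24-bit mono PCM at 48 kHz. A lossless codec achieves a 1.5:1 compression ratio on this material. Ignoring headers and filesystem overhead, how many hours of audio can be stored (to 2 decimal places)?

5.79 hours

Uncompressed byte rate = 48,000 × 3 × 1 = 144,000 bytes/s.
After 1.5:1 compression, effective rate ≈ 96000 bytes/s.
Capacity = 2 × 1,000,000,000 = 2,000,000,000 bytes.
2,000,000,000 / effective rate ≈ 20833.33 s → 5.79 hours.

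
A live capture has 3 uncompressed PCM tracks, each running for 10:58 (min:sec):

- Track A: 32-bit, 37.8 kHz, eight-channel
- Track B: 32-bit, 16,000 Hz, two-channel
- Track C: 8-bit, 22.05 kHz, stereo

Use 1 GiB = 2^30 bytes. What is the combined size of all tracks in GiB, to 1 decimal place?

10:58 (min:sec) = 658 s.
Track A: 37,800 × 658 × 4 × 8 = 795,916,800 bytes.
Track B: 16,000 × 658 × 4 × 2 = 84,224,000 bytes.
Track C: 22,050 × 658 × 1 × 2 = 29,017,800 bytes.
Total = 909,158,600 bytes = 0.8 GiB.

0.8 GiB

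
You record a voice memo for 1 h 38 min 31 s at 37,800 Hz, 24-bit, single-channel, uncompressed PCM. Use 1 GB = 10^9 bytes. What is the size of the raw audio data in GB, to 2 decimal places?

Duration = 1 h 38 min 31 s = 5,911 s.
Bytes = 37,800 samples/s × 5,911 s × 3 bytes/sample × 1 ch = 670,307,400 bytes.
670,307,400 / 1,000,000,000 = 0.67 GB.

0.67 GB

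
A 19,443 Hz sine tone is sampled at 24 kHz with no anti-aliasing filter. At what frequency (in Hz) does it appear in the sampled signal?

Nyquist = 24,000/2 = 12,000 Hz; 19,443 Hz exceeds it.
Alias = |19,443 − 1×24,000| = |19,443 − 24,000| = 4,557 Hz.

4,557 Hz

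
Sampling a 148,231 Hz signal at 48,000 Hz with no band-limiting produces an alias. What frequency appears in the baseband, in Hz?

4,231 Hz

Nyquist = 48,000/2 = 24,000 Hz; 148,231 Hz exceeds it.
Alias = |148,231 − 3×48,000| = |148,231 − 144,000| = 4,231 Hz.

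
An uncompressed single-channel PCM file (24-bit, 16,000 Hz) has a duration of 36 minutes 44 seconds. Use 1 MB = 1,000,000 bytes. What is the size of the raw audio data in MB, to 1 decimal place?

Duration = 36 minutes 44 seconds = 2,204 s.
Bytes = 16,000 samples/s × 2,204 s × 3 bytes/sample × 1 ch = 105,792,000 bytes.
105,792,000 / 1,000,000 = 105.8 MB.

105.8 MB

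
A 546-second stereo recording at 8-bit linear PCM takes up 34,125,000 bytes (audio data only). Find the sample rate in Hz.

31,250 Hz

Bytes = sample_rate × seconds × bytes_per_sample × channels.
sample_rate = 34,125,000 / (546 × 1 × 2) = 34,125,000 / 1,092 = 31,250 Hz.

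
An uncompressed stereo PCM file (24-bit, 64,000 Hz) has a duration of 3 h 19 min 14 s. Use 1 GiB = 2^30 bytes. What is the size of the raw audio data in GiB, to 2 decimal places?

Duration = 3 h 19 min 14 s = 11,954 s.
Bytes = 64,000 samples/s × 11,954 s × 3 bytes/sample × 2 ch = 4,590,336,000 bytes.
4,590,336,000 / 1,073,741,824 = 4.28 GiB.

4.28 GiB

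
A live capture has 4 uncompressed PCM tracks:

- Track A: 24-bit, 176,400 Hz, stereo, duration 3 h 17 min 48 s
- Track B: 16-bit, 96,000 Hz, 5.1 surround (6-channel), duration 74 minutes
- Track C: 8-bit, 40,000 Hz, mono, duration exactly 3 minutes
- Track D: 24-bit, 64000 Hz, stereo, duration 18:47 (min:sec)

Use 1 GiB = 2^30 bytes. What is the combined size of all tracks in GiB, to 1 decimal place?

Track A: 3 h 17 min 48 s = 11,868 s; 176,400 × 11,868 × 3 × 2 = 12,561,091,200 bytes.
Track B: 74 minutes = 4,440 s; 96,000 × 4,440 × 2 × 6 = 5,114,880,000 bytes.
Track C: exactly 3 minutes = 180 s; 40,000 × 180 × 1 × 1 = 7,200,000 bytes.
Track D: 18:47 (min:sec) = 1,127 s; 64,000 × 1,127 × 3 × 2 = 432,768,000 bytes.
Total = 18,115,939,200 bytes = 16.9 GiB.

16.9 GiB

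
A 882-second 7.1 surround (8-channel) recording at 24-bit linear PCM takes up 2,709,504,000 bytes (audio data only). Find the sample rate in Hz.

Bytes = sample_rate × seconds × bytes_per_sample × channels.
sample_rate = 2,709,504,000 / (882 × 3 × 8) = 2,709,504,000 / 21,168 = 128,000 Hz.

128,000 Hz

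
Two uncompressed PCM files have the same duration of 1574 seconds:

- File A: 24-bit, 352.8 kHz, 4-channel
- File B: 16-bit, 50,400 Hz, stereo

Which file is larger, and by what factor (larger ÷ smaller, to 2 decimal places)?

File A: 352,800 × 3 × 4 = 4,233,600 bytes/s.
File B: 50,400 × 2 × 2 = 201,600 bytes/s.
File A is larger; ratio = 6,663,686,400 / 317,318,400 = 21.00.

File A, by a factor of 21.00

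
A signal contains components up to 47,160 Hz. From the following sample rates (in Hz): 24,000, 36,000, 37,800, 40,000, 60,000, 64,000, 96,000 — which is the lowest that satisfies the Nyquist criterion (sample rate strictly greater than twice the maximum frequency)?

Need sample rate > 2 × 47,160 = 94,320 Hz.
Lowest listed rate above 94,320 Hz is 96,000 Hz.

96,000 Hz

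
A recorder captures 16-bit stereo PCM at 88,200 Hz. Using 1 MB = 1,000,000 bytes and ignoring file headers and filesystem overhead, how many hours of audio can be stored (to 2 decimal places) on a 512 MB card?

Uncompressed byte rate = 88,200 × 2 × 2 = 352,800 bytes/s.
Capacity = 512 × 1,000,000 = 512,000,000 bytes.
512,000,000 / 352,800 ≈ 1451.25 s → 0.40 hours.

0.40 hours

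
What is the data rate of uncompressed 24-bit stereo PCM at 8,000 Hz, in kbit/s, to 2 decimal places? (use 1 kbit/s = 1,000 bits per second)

384.00 kbit/s

Bit rate = 8,000 × 24 × 2 = 384,000 bits/s.
= 384.00 kbit/s.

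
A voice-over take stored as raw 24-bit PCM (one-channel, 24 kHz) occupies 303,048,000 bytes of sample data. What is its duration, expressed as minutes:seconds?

Byte rate = 24,000 × 3 × 1 = 72,000 bytes/s.
Duration = 303,048,000 / 72,000 = 4,209 s.
4,209 s = 70:09.

70:09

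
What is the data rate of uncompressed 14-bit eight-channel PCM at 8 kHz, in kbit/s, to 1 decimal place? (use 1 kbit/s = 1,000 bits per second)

Bit rate = 8,000 × 14 × 8 = 896,000 bits/s.
= 896.0 kbit/s.

896.0 kbit/s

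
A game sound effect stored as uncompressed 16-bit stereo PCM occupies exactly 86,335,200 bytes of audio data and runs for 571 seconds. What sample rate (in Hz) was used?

Bytes = sample_rate × seconds × bytes_per_sample × channels.
sample_rate = 86,335,200 / (571 × 2 × 2) = 86,335,200 / 2,284 = 37,800 Hz.

37,800 Hz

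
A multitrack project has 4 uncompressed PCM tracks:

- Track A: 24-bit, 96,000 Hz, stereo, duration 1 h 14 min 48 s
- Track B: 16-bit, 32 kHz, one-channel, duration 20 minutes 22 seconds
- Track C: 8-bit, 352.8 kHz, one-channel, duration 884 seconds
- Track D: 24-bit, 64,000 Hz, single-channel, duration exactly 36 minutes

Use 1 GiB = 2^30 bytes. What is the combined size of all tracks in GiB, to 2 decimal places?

Track A: 1 h 14 min 48 s = 4,488 s; 96,000 × 4,488 × 3 × 2 = 2,585,088,000 bytes.
Track B: 20 minutes 22 seconds = 1,222 s; 32,000 × 1,222 × 2 × 1 = 78,208,000 bytes.
Track C: 352,800 × 884 × 1 × 1 = 311,875,200 bytes.
Track D: exactly 36 minutes = 2,160 s; 64,000 × 2,160 × 3 × 1 = 414,720,000 bytes.
Total = 3,389,891,200 bytes = 3.16 GiB.

3.16 GiB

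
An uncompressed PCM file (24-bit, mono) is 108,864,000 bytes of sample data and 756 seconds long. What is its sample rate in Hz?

Bytes = sample_rate × seconds × bytes_per_sample × channels.
sample_rate = 108,864,000 / (756 × 3 × 1) = 108,864,000 / 2,268 = 48,000 Hz.

48,000 Hz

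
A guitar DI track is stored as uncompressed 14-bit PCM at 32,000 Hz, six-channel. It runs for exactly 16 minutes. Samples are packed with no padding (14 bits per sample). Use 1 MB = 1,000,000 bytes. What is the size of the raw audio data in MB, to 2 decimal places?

322.56 MB

Duration = exactly 16 minutes = 960 s.
Bits = 32,000 × 960 × 14 × 6 = 2,580,480,000 bits = 322,560,000 bytes.
322,560,000 / 1,000,000 = 322.56 MB.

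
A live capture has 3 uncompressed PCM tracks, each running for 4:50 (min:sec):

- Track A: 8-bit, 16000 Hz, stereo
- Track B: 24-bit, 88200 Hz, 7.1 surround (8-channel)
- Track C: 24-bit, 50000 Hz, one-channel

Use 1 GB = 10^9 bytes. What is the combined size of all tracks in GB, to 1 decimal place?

0.7 GB

4:50 (min:sec) = 290 s.
Track A: 16,000 × 290 × 1 × 2 = 9,280,000 bytes.
Track B: 88,200 × 290 × 3 × 8 = 613,872,000 bytes.
Track C: 50,000 × 290 × 3 × 1 = 43,500,000 bytes.
Total = 666,652,000 bytes = 0.7 GB.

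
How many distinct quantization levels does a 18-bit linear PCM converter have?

262,144 levels

2^18 = 262,144.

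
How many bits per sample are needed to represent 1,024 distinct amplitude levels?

10 bits

log2(1,024) = 10.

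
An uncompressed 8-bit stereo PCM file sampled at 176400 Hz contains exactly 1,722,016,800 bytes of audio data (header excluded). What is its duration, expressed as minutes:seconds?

Byte rate = 176,400 × 1 × 2 = 352,800 bytes/s.
Duration = 1,722,016,800 / 352,800 = 4,881 s.
4,881 s = 81:21.

81:21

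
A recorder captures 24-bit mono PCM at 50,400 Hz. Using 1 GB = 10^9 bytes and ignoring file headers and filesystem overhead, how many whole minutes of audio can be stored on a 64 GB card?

Uncompressed byte rate = 50,400 × 3 × 1 = 151,200 bytes/s.
Capacity = 64 × 1,000,000,000 = 64,000,000,000 bytes.
64,000,000,000 / 151,200 ≈ 423280.42 s → 7,054 minutes.

7,054 minutes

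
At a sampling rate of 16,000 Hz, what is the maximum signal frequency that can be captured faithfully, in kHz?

8 kHz

Nyquist frequency = sample rate / 2 = 16,000 / 2 = 8 kHz.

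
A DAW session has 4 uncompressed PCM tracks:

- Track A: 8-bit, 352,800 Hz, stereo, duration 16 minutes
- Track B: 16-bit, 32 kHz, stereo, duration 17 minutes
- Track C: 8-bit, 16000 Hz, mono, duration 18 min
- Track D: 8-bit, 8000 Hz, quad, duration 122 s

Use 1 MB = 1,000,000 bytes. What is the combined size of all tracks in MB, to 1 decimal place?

Track A: 16 minutes = 960 s; 352,800 × 960 × 1 × 2 = 677,376,000 bytes.
Track B: 17 minutes = 1,020 s; 32,000 × 1,020 × 2 × 2 = 130,560,000 bytes.
Track C: 18 min = 1,080 s; 16,000 × 1,080 × 1 × 1 = 17,280,000 bytes.
Track D: 8,000 × 122 × 1 × 4 = 3,904,000 bytes.
Total = 829,120,000 bytes = 829.1 MB.

829.1 MB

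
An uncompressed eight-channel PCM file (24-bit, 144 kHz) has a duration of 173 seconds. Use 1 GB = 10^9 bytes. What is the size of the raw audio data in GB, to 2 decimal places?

0.60 GB

Bytes = 144,000 samples/s × 173 s × 3 bytes/sample × 8 ch = 597,888,000 bytes.
597,888,000 / 1,000,000,000 = 0.60 GB.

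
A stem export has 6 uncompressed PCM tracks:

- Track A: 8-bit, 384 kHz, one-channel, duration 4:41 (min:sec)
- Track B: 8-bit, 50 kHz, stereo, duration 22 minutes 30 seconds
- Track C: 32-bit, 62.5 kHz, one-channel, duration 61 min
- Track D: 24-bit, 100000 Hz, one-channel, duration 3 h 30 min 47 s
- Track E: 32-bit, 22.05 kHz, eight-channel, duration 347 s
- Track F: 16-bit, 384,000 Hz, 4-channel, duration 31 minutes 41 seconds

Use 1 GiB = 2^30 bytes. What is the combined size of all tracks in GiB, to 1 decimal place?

10.3 GiB

Track A: 4:41 (min:sec) = 281 s; 384,000 × 281 × 1 × 1 = 107,904,000 bytes.
Track B: 22 minutes 30 seconds = 1,350 s; 50,000 × 1,350 × 1 × 2 = 135,000,000 bytes.
Track C: 61 min = 3,660 s; 62,500 × 3,660 × 4 × 1 = 915,000,000 bytes.
Track D: 3 h 30 min 47 s = 12,647 s; 100,000 × 12,647 × 3 × 1 = 3,794,100,000 bytes.
Track E: 22,050 × 347 × 4 × 8 = 244,843,200 bytes.
Track F: 31 minutes 41 seconds = 1,901 s; 384,000 × 1,901 × 2 × 4 = 5,839,872,000 bytes.
Total = 11,036,719,200 bytes = 10.3 GiB.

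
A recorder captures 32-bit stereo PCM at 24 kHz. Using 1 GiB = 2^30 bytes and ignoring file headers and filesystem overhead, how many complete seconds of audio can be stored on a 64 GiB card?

Uncompressed byte rate = 24,000 × 4 × 2 = 192,000 bytes/s.
Capacity = 64 × 1,073,741,824 = 68,719,476,736 bytes.
68,719,476,736 / 192,000 ≈ 357913.94 s → 357,913 seconds.

357,913 seconds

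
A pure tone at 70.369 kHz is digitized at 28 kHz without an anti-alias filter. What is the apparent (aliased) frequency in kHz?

13.631 kHz

Nyquist = 28,000/2 = 14,000 Hz; 70,369 Hz exceeds it.
Alias = |70,369 − 3×28,000| = |70,369 − 84,000| = 13,631 Hz = 13.631 kHz.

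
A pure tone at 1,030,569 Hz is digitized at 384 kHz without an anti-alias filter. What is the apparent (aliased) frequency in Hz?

121,431 Hz

Nyquist = 384,000/2 = 192,000 Hz; 1,030,569 Hz exceeds it.
Alias = |1,030,569 − 3×384,000| = |1,030,569 − 1,152,000| = 121,431 Hz.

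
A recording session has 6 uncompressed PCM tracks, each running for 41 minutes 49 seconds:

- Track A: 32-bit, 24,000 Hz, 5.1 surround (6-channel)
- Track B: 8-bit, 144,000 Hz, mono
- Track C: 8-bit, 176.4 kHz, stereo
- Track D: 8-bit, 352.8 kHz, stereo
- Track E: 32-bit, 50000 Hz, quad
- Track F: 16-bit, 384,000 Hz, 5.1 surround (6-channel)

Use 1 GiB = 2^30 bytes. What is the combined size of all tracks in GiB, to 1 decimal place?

41 minutes 49 seconds = 2,509 s.
Track A: 24,000 × 2,509 × 4 × 6 = 1,445,184,000 bytes.
Track B: 144,000 × 2,509 × 1 × 1 = 361,296,000 bytes.
Track C: 176,400 × 2,509 × 1 × 2 = 885,175,200 bytes.
Track D: 352,800 × 2,509 × 1 × 2 = 1,770,350,400 bytes.
Track E: 50,000 × 2,509 × 4 × 4 = 2,007,200,000 bytes.
Track F: 384,000 × 2,509 × 2 × 6 = 11,561,472,000 bytes.
Total = 18,030,677,600 bytes = 16.8 GiB.

16.8 GiB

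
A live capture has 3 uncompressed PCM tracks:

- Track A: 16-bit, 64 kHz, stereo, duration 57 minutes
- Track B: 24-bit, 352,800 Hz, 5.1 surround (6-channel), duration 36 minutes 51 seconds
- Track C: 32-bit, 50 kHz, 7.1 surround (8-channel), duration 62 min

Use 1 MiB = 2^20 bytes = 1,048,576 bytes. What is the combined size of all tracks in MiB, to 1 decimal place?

Track A: 57 minutes = 3,420 s; 64,000 × 3,420 × 2 × 2 = 875,520,000 bytes.
Track B: 36 minutes 51 seconds = 2,211 s; 352,800 × 2,211 × 3 × 6 = 14,040,734,400 bytes.
Track C: 62 min = 3,720 s; 50,000 × 3,720 × 4 × 8 = 5,952,000,000 bytes.
Total = 20,868,254,400 bytes = 19901.5 MiB.

19901.5 MiB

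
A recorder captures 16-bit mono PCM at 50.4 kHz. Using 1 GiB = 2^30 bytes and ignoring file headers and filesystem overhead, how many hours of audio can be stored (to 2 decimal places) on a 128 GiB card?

378.74 hours

Uncompressed byte rate = 50,400 × 2 × 1 = 100,800 bytes/s.
Capacity = 128 × 1,073,741,824 = 137,438,953,472 bytes.
137,438,953,472 / 100,800 ≈ 1363481.68 s → 378.74 hours.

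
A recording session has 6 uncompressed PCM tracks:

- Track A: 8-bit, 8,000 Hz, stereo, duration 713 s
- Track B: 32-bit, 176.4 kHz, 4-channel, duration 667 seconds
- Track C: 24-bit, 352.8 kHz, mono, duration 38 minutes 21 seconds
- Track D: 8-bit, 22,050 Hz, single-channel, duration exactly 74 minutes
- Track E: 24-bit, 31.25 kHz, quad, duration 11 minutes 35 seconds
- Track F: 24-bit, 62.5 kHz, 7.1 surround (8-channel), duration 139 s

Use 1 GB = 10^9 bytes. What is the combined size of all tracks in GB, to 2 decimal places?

4.90 GB

Track A: 8,000 × 713 × 1 × 2 = 11,408,000 bytes.
Track B: 176,400 × 667 × 4 × 4 = 1,882,540,800 bytes.
Track C: 38 minutes 21 seconds = 2,301 s; 352,800 × 2,301 × 3 × 1 = 2,435,378,400 bytes.
Track D: exactly 74 minutes = 4,440 s; 22,050 × 4,440 × 1 × 1 = 97,902,000 bytes.
Track E: 11 minutes 35 seconds = 695 s; 31,250 × 695 × 3 × 4 = 260,625,000 bytes.
Track F: 62,500 × 139 × 3 × 8 = 208,500,000 bytes.
Total = 4,896,354,200 bytes = 4.90 GB.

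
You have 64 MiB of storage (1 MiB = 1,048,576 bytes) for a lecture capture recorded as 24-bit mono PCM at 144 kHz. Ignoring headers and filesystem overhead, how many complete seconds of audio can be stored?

Uncompressed byte rate = 144,000 × 3 × 1 = 432,000 bytes/s.
Capacity = 64 × 1,048,576 = 67,108,864 bytes.
67,108,864 / 432,000 ≈ 155.34 s → 155 seconds.

155 seconds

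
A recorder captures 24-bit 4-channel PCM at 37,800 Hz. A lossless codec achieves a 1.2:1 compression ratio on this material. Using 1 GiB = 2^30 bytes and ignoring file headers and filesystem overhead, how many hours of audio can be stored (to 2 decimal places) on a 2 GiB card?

1.58 hours

Uncompressed byte rate = 37,800 × 3 × 4 = 453,600 bytes/s.
After 1.2:1 compression, effective rate ≈ 378000 bytes/s.
Capacity = 2 × 1,073,741,824 = 2,147,483,648 bytes.
2,147,483,648 / effective rate ≈ 5681.17 s → 1.58 hours.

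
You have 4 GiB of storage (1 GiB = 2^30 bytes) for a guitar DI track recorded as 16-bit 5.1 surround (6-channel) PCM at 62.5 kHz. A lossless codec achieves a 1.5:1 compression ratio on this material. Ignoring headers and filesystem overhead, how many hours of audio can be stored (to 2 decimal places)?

Uncompressed byte rate = 62,500 × 2 × 6 = 750,000 bytes/s.
After 1.5:1 compression, effective rate ≈ 500000 bytes/s.
Capacity = 4 × 1,073,741,824 = 4,294,967,296 bytes.
4,294,967,296 / effective rate ≈ 8589.93 s → 2.39 hours.

2.39 hours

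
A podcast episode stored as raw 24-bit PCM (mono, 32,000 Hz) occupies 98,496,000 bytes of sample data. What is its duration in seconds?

Byte rate = 32,000 × 3 × 1 = 96,000 bytes/s.
Duration = 98,496,000 / 96,000 = 1,026 s.

1,026 seconds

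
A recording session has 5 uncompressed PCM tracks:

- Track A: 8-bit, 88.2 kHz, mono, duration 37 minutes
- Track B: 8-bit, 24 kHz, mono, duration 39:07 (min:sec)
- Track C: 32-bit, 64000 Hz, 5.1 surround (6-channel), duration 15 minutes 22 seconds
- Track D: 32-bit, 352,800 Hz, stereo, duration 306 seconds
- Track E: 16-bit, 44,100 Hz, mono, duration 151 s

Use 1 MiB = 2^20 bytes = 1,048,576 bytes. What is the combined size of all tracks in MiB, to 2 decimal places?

2427.38 MiB

Track A: 37 minutes = 2,220 s; 88,200 × 2,220 × 1 × 1 = 195,804,000 bytes.
Track B: 39:07 (min:sec) = 2,347 s; 24,000 × 2,347 × 1 × 1 = 56,328,000 bytes.
Track C: 15 minutes 22 seconds = 922 s; 64,000 × 922 × 4 × 6 = 1,416,192,000 bytes.
Track D: 352,800 × 306 × 4 × 2 = 863,654,400 bytes.
Track E: 44,100 × 151 × 2 × 1 = 13,318,200 bytes.
Total = 2,545,296,600 bytes = 2427.38 MiB.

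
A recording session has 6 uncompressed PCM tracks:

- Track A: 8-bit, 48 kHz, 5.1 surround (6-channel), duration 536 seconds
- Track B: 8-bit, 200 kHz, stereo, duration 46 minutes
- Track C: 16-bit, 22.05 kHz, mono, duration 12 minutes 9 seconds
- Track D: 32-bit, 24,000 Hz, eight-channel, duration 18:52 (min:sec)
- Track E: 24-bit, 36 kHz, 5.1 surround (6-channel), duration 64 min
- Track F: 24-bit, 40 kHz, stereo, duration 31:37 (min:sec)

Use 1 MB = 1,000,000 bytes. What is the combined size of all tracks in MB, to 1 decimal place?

5103.5 MB

Track A: 48,000 × 536 × 1 × 6 = 154,368,000 bytes.
Track B: 46 minutes = 2,760 s; 200,000 × 2,760 × 1 × 2 = 1,104,000,000 bytes.
Track C: 12 minutes 9 seconds = 729 s; 22,050 × 729 × 2 × 1 = 32,148,900 bytes.
Track D: 18:52 (min:sec) = 1,132 s; 24,000 × 1,132 × 4 × 8 = 869,376,000 bytes.
Track E: 64 min = 3,840 s; 36,000 × 3,840 × 3 × 6 = 2,488,320,000 bytes.
Track F: 31:37 (min:sec) = 1,897 s; 40,000 × 1,897 × 3 × 2 = 455,280,000 bytes.
Total = 5,103,492,900 bytes = 5103.5 MB.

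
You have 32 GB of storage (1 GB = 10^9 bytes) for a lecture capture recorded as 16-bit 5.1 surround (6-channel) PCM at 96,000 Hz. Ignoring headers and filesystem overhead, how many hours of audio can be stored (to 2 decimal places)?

Uncompressed byte rate = 96,000 × 2 × 6 = 1,152,000 bytes/s.
Capacity = 32 × 1,000,000,000 = 32,000,000,000 bytes.
32,000,000,000 / 1,152,000 ≈ 27777.78 s → 7.72 hours.

7.72 hours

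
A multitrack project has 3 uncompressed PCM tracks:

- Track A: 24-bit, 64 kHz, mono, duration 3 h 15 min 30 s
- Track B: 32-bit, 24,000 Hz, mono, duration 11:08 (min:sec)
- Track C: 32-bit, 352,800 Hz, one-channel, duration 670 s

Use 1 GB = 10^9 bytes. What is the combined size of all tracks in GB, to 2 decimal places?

3.26 GB

Track A: 3 h 15 min 30 s = 11,730 s; 64,000 × 11,730 × 3 × 1 = 2,252,160,000 bytes.
Track B: 11:08 (min:sec) = 668 s; 24,000 × 668 × 4 × 1 = 64,128,000 bytes.
Track C: 352,800 × 670 × 4 × 1 = 945,504,000 bytes.
Total = 3,261,792,000 bytes = 3.26 GB.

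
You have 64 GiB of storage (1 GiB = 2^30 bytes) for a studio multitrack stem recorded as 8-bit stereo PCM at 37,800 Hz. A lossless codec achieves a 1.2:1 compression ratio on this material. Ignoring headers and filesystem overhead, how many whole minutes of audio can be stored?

Uncompressed byte rate = 37,800 × 1 × 2 = 75,600 bytes/s.
After 1.2:1 compression, effective rate ≈ 63000 bytes/s.
Capacity = 64 × 1,073,741,824 = 68,719,476,736 bytes.
68,719,476,736 / effective rate ≈ 1090785.35 s → 18,179 minutes.

18,179 minutes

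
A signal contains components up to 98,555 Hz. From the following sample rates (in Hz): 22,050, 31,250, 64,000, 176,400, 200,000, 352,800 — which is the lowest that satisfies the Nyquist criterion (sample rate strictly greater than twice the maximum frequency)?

200,000 Hz

Need sample rate > 2 × 98,555 = 197,110 Hz.
Lowest listed rate above 197,110 Hz is 200,000 Hz.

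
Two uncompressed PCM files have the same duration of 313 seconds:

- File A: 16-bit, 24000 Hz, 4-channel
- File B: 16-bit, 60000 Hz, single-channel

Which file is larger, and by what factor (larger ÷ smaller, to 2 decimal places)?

File A: 24,000 × 2 × 4 = 192,000 bytes/s.
File B: 60,000 × 2 × 1 = 120,000 bytes/s.
File A is larger; ratio = 60,096,000 / 37,560,000 = 1.60.

File A, by a factor of 1.60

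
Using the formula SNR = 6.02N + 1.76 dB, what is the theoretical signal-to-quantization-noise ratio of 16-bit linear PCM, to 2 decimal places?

98.08 dB

6.02 × 16 + 1.76 = 98.08 dB.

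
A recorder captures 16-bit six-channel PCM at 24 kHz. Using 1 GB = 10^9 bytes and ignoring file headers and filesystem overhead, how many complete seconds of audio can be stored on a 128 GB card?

Uncompressed byte rate = 24,000 × 2 × 6 = 288,000 bytes/s.
Capacity = 128 × 1,000,000,000 = 128,000,000,000 bytes.
128,000,000,000 / 288,000 ≈ 444444.44 s → 444,444 seconds.

444,444 seconds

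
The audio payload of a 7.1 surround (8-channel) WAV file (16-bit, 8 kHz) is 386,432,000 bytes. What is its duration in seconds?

Byte rate = 8,000 × 2 × 8 = 128,000 bytes/s.
Duration = 386,432,000 / 128,000 = 3,019 s.

3,019 seconds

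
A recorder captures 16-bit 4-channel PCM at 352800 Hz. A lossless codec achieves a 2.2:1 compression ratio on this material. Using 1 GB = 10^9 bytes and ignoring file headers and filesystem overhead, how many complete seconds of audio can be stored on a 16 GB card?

Uncompressed byte rate = 352,800 × 2 × 4 = 2,822,400 bytes/s.
After 2.2:1 compression, effective rate ≈ 1282909.09 bytes/s.
Capacity = 16 × 1,000,000,000 = 16,000,000,000 bytes.
16,000,000,000 / effective rate ≈ 12471.66 s → 12,471 seconds.

12,471 seconds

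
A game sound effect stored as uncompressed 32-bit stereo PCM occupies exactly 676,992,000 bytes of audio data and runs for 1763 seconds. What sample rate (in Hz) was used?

48,000 Hz

Bytes = sample_rate × seconds × bytes_per_sample × channels.
sample_rate = 676,992,000 / (1,763 × 4 × 2) = 676,992,000 / 14,104 = 48,000 Hz.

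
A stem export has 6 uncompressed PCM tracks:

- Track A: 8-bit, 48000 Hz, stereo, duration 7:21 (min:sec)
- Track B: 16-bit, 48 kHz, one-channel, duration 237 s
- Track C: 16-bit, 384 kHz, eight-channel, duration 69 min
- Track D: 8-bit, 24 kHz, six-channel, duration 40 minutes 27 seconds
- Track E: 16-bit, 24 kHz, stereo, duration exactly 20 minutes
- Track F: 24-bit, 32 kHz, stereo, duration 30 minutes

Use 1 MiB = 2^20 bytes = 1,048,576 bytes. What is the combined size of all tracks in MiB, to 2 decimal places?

25092.64 MiB

Track A: 7:21 (min:sec) = 441 s; 48,000 × 441 × 1 × 2 = 42,336,000 bytes.
Track B: 48,000 × 237 × 2 × 1 = 22,752,000 bytes.
Track C: 69 min = 4,140 s; 384,000 × 4,140 × 2 × 8 = 25,436,160,000 bytes.
Track D: 40 minutes 27 seconds = 2,427 s; 24,000 × 2,427 × 1 × 6 = 349,488,000 bytes.
Track E: exactly 20 minutes = 1,200 s; 24,000 × 1,200 × 2 × 2 = 115,200,000 bytes.
Track F: 30 minutes = 1,800 s; 32,000 × 1,800 × 3 × 2 = 345,600,000 bytes.
Total = 26,311,536,000 bytes = 25092.64 MiB.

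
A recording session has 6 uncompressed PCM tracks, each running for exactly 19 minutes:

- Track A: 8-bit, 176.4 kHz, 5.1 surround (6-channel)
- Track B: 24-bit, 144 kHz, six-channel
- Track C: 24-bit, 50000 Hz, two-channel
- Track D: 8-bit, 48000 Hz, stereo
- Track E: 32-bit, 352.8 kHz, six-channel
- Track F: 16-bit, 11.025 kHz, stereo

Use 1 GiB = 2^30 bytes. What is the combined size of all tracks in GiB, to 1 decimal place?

13.3 GiB

exactly 19 minutes = 1,140 s.
Track A: 176,400 × 1,140 × 1 × 6 = 1,206,576,000 bytes.
Track B: 144,000 × 1,140 × 3 × 6 = 2,954,880,000 bytes.
Track C: 50,000 × 1,140 × 3 × 2 = 342,000,000 bytes.
Track D: 48,000 × 1,140 × 1 × 2 = 109,440,000 bytes.
Track E: 352,800 × 1,140 × 4 × 6 = 9,652,608,000 bytes.
Track F: 11,025 × 1,140 × 2 × 2 = 50,274,000 bytes.
Total = 14,315,778,000 bytes = 13.3 GiB.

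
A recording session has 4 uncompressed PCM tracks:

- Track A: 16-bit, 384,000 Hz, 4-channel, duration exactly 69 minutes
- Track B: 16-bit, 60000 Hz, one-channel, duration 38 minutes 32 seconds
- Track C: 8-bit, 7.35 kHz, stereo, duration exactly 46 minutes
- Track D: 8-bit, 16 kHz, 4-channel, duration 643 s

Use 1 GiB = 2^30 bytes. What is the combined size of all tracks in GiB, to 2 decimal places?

12.18 GiB

Track A: exactly 69 minutes = 4,140 s; 384,000 × 4,140 × 2 × 4 = 12,718,080,000 bytes.
Track B: 38 minutes 32 seconds = 2,312 s; 60,000 × 2,312 × 2 × 1 = 277,440,000 bytes.
Track C: exactly 46 minutes = 2,760 s; 7,350 × 2,760 × 1 × 2 = 40,572,000 bytes.
Track D: 16,000 × 643 × 1 × 4 = 41,152,000 bytes.
Total = 13,077,244,000 bytes = 12.18 GiB.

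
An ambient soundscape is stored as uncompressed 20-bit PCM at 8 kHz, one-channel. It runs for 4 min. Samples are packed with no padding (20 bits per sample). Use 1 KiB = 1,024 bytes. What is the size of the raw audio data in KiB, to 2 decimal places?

Duration = 4 min = 240 s.
Bits = 8,000 × 240 × 20 × 1 = 38,400,000 bits = 4,800,000 bytes.
4,800,000 / 1,024 = 4687.50 KiB.

4687.50 KiB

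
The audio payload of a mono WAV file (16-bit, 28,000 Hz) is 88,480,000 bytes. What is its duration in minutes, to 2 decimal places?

26.33 minutes

Byte rate = 28,000 × 2 × 1 = 56,000 bytes/s.
Duration = 88,480,000 / 56,000 = 1,580 s.
1,580 s / 60 = 26.33 minutes.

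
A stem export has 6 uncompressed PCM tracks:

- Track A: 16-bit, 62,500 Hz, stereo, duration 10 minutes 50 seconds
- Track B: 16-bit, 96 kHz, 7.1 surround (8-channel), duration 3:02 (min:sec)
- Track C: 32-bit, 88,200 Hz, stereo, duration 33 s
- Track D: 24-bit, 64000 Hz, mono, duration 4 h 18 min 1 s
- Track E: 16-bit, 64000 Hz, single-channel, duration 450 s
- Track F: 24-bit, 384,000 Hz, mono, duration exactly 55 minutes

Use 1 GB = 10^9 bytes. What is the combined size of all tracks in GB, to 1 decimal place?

Track A: 10 minutes 50 seconds = 650 s; 62,500 × 650 × 2 × 2 = 162,500,000 bytes.
Track B: 3:02 (min:sec) = 182 s; 96,000 × 182 × 2 × 8 = 279,552,000 bytes.
Track C: 88,200 × 33 × 4 × 2 = 23,284,800 bytes.
Track D: 4 h 18 min 1 s = 15,481 s; 64,000 × 15,481 × 3 × 1 = 2,972,352,000 bytes.
Track E: 64,000 × 450 × 2 × 1 = 57,600,000 bytes.
Track F: exactly 55 minutes = 3,300 s; 384,000 × 3,300 × 3 × 1 = 3,801,600,000 bytes.
Total = 7,296,888,800 bytes = 7.3 GB.

7.3 GB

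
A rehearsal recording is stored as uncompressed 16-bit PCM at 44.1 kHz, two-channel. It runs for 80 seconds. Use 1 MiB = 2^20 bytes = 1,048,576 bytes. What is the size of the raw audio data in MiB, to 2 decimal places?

13.46 MiB

Bytes = 44,100 samples/s × 80 s × 2 bytes/sample × 2 ch = 14,112,000 bytes.
14,112,000 / 1,048,576 = 13.46 MiB.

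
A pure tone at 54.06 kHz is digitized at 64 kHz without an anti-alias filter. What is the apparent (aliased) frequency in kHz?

Nyquist = 64,000/2 = 32,000 Hz; 54,060 Hz exceeds it.
Alias = |54,060 − 1×64,000| = |54,060 − 64,000| = 9,940 Hz = 9.94 kHz.

9.94 kHz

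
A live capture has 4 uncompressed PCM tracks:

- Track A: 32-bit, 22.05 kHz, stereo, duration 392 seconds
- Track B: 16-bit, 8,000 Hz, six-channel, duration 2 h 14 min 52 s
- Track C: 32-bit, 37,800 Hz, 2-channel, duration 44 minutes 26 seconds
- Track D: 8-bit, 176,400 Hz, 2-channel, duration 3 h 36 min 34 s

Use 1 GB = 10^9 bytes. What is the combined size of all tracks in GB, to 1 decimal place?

Track A: 22,050 × 392 × 4 × 2 = 69,148,800 bytes.
Track B: 2 h 14 min 52 s = 8,092 s; 8,000 × 8,092 × 2 × 6 = 776,832,000 bytes.
Track C: 44 minutes 26 seconds = 2,666 s; 37,800 × 2,666 × 4 × 2 = 806,198,400 bytes.
Track D: 3 h 36 min 34 s = 12,994 s; 176,400 × 12,994 × 1 × 2 = 4,584,283,200 bytes.
Total = 6,236,462,400 bytes = 6.2 GB.

6.2 GB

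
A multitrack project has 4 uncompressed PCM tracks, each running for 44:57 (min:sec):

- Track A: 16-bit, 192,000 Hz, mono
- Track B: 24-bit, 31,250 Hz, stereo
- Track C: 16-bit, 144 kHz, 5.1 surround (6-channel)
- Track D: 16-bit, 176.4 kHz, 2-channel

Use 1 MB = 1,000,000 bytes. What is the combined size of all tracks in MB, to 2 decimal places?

44:57 (min:sec) = 2,697 s.
Track A: 192,000 × 2,697 × 2 × 1 = 1,035,648,000 bytes.
Track B: 31,250 × 2,697 × 3 × 2 = 505,687,500 bytes.
Track C: 144,000 × 2,697 × 2 × 6 = 4,660,416,000 bytes.
Track D: 176,400 × 2,697 × 2 × 2 = 1,903,003,200 bytes.
Total = 8,104,754,700 bytes = 8104.75 MB.

8104.75 MB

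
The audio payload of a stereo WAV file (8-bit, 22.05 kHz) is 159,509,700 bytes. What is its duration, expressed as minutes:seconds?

Byte rate = 22,050 × 1 × 2 = 44,100 bytes/s.
Duration = 159,509,700 / 44,100 = 3,617 s.
3,617 s = 60:17.

60:17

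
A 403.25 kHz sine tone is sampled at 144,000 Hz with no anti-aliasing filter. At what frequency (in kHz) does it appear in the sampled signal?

28.75 kHz

Nyquist = 144,000/2 = 72,000 Hz; 403,250 Hz exceeds it.
Alias = |403,250 − 3×144,000| = |403,250 − 432,000| = 28,750 Hz = 28.75 kHz.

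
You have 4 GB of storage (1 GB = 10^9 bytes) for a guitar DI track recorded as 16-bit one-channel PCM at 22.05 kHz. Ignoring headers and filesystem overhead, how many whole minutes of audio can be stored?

1,511 minutes

Uncompressed byte rate = 22,050 × 2 × 1 = 44,100 bytes/s.
Capacity = 4 × 1,000,000,000 = 4,000,000,000 bytes.
4,000,000,000 / 44,100 ≈ 90702.95 s → 1,511 minutes.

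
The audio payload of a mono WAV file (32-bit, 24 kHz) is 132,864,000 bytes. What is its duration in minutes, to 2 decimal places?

23.07 minutes

Byte rate = 24,000 × 4 × 1 = 96,000 bytes/s.
Duration = 132,864,000 / 96,000 = 1,384 s.
1,384 s / 60 = 23.07 minutes.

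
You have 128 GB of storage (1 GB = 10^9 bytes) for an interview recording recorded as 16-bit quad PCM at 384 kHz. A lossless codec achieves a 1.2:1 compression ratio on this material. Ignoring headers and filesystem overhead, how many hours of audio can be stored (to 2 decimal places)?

13.89 hours

Uncompressed byte rate = 384,000 × 2 × 4 = 3,072,000 bytes/s.
After 1.2:1 compression, effective rate ≈ 2560000 bytes/s.
Capacity = 128 × 1,000,000,000 = 128,000,000,000 bytes.
128,000,000,000 / effective rate ≈ 50000 s → 13.89 hours.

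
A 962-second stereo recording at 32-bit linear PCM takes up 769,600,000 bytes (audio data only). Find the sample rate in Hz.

Bytes = sample_rate × seconds × bytes_per_sample × channels.
sample_rate = 769,600,000 / (962 × 4 × 2) = 769,600,000 / 7,696 = 100,000 Hz.

100,000 Hz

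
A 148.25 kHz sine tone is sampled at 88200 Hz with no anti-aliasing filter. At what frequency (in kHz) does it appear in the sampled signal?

28.15 kHz

Nyquist = 88,200/2 = 44,100 Hz; 148,250 Hz exceeds it.
Alias = |148,250 − 2×88,200| = |148,250 − 176,400| = 28,150 Hz = 28.15 kHz.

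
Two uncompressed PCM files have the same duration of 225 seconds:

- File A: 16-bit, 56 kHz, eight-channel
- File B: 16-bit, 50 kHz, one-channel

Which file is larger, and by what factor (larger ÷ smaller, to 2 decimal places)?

File A, by a factor of 8.96

File A: 56,000 × 2 × 8 = 896,000 bytes/s.
File B: 50,000 × 2 × 1 = 100,000 bytes/s.
File A is larger; ratio = 201,600,000 / 22,500,000 = 8.96.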